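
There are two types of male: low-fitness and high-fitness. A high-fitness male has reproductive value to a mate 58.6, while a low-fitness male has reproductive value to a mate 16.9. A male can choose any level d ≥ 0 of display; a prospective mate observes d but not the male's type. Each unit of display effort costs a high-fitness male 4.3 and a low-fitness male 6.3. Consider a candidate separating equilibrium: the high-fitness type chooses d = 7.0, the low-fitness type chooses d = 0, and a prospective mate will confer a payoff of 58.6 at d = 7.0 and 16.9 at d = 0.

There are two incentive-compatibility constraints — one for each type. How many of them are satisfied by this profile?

2

High-fitness type: signal → 58.6 − 4.3 × 7.0 = 28.5; deviate to 0 → 16.9. IC holds (28.5 ≥ 16.9).
Low-fitness type: stay at 0 → 16.9; mimic → 58.6 − 6.3 × 7.0 = 14.5. IC holds (16.9 ≥ 14.5).
2 of 2 constraints hold, so this is a separating equilibrium.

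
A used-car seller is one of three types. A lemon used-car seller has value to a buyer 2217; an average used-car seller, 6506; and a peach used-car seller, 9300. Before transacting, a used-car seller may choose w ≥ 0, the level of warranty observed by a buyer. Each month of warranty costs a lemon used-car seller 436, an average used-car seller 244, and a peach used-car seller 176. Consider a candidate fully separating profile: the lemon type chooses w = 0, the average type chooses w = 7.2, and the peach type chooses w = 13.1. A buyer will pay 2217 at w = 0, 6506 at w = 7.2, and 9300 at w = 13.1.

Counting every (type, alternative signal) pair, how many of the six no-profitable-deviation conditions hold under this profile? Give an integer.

Peach (own payoff 9300 − 176×13.1 = 6994.4): to w=0 gives 2217 → no gain ✓; to w=7.2 gives 6506 − 176×7.2 = 5238.8 → no gain ✓.
Average (own payoff 6506 − 244×7.2 = 4749.2): to w=0 gives 2217 → no gain ✓; to w=13.1 gives 9300 − 244×13.1 = 6103.6 → profitable ✗.
Lemon (own payoff 2217): to w=7.2 gives 6506 − 436×7.2 = 3366.8 → profitable ✗; to w=13.1 gives 9300 − 436×13.1 = 3588.4 → profitable ✗.
3 of the 6 constraints hold; not an equilibrium.

3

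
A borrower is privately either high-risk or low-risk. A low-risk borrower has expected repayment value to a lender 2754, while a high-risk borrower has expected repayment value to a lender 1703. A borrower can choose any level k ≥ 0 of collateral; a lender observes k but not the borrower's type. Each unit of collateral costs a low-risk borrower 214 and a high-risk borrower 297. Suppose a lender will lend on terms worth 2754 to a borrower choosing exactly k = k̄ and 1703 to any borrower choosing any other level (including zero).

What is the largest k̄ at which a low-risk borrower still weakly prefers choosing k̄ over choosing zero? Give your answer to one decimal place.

4.9

Choosing k̄ yields the low-risk type 2754 − 214·k̄; choosing zero yields 1703.
The low-risk type is indifferent at 2754 − 214·k̄ = 1703, i.e. k̄ = (2754 − 1703) / 214 ≈ 4.9.
For any k̄ above 4.9 the low-risk type would rather pool at zero, so separation collapses.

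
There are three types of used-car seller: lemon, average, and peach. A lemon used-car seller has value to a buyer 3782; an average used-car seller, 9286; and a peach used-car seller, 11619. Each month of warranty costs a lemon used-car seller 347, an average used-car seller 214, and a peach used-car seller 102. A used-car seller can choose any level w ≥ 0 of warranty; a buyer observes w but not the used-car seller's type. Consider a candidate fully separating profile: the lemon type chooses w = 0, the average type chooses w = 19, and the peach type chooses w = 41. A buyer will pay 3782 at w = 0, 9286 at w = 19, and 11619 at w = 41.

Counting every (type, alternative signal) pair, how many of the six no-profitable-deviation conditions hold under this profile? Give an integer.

Peach (own payoff 11619 − 102×41 = 7437): to w=0 gives 3782 → no gain ✓; to w=19 gives 9286 − 102×19 = 7348 → no gain ✓.
Lemon (own payoff 3782): to w=19 gives 9286 − 347×19 = 2693 → no gain ✓; to w=41 gives 11619 − 347×41 = -2608 → no gain ✓.
Average (own payoff 9286 − 214×19 = 5220): to w=0 gives 3782 → no gain ✓; to w=41 gives 11619 − 214×41 = 2845 → no gain ✓.
6 of the 6 constraints hold; this profile is a separating equilibrium.

6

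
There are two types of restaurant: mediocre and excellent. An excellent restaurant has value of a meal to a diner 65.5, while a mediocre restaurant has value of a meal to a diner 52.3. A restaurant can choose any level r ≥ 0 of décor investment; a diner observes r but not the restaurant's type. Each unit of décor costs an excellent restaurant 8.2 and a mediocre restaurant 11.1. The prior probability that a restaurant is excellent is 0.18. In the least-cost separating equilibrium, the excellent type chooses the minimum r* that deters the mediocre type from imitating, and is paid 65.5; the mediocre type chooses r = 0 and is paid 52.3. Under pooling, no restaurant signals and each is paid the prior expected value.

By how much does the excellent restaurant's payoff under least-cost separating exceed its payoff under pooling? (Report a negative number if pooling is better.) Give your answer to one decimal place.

Least-cost separating signal: r* solves 52.3 = 65.5 − 11.1·r*, so r* = (65.5 − 52.3)/11.1 ≈ 1.1892.
Excellent type's separating payoff: 65.5 − 8.2 × r* = 65.5 − 8.2 × (65.5 − 52.3)/11.1 = 65.5 − 108.24/11.1 ≈ 55.749.
Pooling payoff: 0.18 × 65.5 + 0.82 × 52.3 = 54.676.
Difference: 55.749 − 54.676 = 1.073, i.e. 1.1 to one decimal place.
The excellent type prefers to separate.

1.1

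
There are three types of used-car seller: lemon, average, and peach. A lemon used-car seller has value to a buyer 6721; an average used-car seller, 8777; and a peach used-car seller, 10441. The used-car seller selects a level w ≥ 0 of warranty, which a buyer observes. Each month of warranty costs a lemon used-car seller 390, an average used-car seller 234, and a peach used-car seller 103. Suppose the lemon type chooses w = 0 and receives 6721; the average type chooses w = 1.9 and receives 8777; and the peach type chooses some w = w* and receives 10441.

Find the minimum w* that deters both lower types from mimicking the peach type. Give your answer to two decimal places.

Lemon type (on-path payoff 6721) won't mimic when 6721 ≥ 10441 − 390·w*, i.e. w* ≥ 9.54.
Average type (on-path payoff 8777 − 234×1.9 = 8332.4) won't mimic when 8332.4 ≥ 10441 − 234·w*, i.e. w* ≥ 9.01.
Both must hold, so w* = max(9.54, 9.01) = 9.54. The lemon type's constraint binds.

9.54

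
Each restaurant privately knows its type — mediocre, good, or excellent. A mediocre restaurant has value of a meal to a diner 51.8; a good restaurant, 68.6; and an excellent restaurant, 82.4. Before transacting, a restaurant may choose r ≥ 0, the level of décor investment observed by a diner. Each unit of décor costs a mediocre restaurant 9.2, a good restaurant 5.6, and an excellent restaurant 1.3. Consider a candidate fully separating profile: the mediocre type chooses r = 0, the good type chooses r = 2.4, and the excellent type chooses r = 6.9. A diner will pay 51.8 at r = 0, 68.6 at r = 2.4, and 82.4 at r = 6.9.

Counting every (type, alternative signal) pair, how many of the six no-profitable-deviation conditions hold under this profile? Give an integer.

6

Excellent (own payoff 82.4 − 1.3×6.9 = 73.43): to r=0 gives 51.8 → no gain ✓; to r=2.4 gives 68.6 − 1.3×2.4 = 65.48 → no gain ✓.
Mediocre (own payoff 51.8): to r=2.4 gives 68.6 − 9.2×2.4 = 46.52 → no gain ✓; to r=6.9 gives 82.4 − 9.2×6.9 = 18.92 → no gain ✓.
Good (own payoff 68.6 − 5.6×2.4 = 55.16): to r=0 gives 51.8 → no gain ✓; to r=6.9 gives 82.4 − 5.6×6.9 = 43.76 → no gain ✓.
6 of the 6 constraints hold; this profile is a separating equilibrium.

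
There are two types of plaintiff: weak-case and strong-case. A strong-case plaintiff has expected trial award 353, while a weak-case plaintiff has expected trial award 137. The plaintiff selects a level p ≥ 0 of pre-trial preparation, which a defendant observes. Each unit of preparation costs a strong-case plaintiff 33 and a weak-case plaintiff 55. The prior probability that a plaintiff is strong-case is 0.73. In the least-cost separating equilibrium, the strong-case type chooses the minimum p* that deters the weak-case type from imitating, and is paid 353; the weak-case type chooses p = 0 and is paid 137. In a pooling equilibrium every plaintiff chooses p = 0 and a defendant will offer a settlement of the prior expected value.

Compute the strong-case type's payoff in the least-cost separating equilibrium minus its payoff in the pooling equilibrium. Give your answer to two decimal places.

Least-cost separating signal: p* solves 137 = 353 − 55·p*, so p* = (353 − 137)/55 ≈ 3.9273.
Strong-case type's separating payoff: 353 − 33 × p* = 353 − 33 × (353 − 137)/55 = 353 − 7128/55 = 223.4.
Pooling payoff: 0.73 × 353 + 0.27 × 137 = 294.68.
Difference: 223.4 − 294.68 = -71.28.
The strong-case type would prefer the pooling outcome.

-71.28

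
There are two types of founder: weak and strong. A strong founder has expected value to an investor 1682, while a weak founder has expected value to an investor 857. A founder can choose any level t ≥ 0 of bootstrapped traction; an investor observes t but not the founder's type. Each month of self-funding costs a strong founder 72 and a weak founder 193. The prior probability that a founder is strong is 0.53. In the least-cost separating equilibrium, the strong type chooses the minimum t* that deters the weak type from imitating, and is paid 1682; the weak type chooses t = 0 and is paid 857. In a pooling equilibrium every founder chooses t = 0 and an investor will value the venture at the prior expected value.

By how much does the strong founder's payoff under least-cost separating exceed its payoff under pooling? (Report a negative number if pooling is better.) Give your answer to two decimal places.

79.98

Least-cost separating signal: t* solves 857 = 1682 − 193·t*, so t* = (1682 − 857)/193 ≈ 4.2746.
Strong type's separating payoff: 1682 − 72 × t* = 1682 − 72 × (1682 − 857)/193 = 1682 − 59400/193 ≈ 1374.2280.
Pooling payoff: 0.53 × 1682 + 0.47 × 857 = 1294.25.
Difference: 1374.2280 − 1294.25 = 79.978, i.e. 79.98 to two decimal places.
The strong type prefers to separate.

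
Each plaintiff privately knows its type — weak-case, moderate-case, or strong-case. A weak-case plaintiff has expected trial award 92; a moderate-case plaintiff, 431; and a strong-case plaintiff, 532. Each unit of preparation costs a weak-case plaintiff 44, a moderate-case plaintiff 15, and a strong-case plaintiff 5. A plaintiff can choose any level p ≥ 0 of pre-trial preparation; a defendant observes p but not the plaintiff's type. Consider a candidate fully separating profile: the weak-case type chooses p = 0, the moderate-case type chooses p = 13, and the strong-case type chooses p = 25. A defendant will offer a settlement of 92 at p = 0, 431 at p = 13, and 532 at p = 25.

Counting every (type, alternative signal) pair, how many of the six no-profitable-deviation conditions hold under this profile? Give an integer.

Strong-case (own payoff 532 − 5×25 = 407): to p=0 gives 92 → no gain ✓; to p=13 gives 431 − 5×13 = 366 → no gain ✓.
Moderate-case (own payoff 431 − 15×13 = 236): to p=0 gives 92 → no gain ✓; to p=25 gives 532 − 15×25 = 157 → no gain ✓.
Weak-case (own payoff 92): to p=13 gives 431 − 44×13 = -141 → no gain ✓; to p=25 gives 532 − 44×25 = -568 → no gain ✓.
6 of the 6 constraints hold; this profile is a separating equilibrium.

6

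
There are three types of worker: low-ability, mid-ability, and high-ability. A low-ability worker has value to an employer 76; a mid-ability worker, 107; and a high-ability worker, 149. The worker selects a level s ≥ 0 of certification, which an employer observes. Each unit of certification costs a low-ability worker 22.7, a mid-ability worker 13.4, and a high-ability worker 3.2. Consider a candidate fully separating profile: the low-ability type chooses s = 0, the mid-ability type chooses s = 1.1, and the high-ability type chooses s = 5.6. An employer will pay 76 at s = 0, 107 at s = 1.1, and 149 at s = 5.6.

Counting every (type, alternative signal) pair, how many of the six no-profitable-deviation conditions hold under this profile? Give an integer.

5

Low-ability (own payoff 76): to s=1.1 gives 107 − 22.7×1.1 = 82.03 → profitable ✗; to s=5.6 gives 149 − 22.7×5.6 = 21.88 → no gain ✓.
Mid-ability (own payoff 107 − 13.4×1.1 = 92.26): to s=0 gives 76 → no gain ✓; to s=5.6 gives 149 − 13.4×5.6 = 73.96 → no gain ✓.
High-ability (own payoff 149 − 3.2×5.6 = 131.08): to s=0 gives 76 → no gain ✓; to s=1.1 gives 107 − 3.2×1.1 = 103.48 → no gain ✓.
5 of the 6 constraints hold; not an equilibrium.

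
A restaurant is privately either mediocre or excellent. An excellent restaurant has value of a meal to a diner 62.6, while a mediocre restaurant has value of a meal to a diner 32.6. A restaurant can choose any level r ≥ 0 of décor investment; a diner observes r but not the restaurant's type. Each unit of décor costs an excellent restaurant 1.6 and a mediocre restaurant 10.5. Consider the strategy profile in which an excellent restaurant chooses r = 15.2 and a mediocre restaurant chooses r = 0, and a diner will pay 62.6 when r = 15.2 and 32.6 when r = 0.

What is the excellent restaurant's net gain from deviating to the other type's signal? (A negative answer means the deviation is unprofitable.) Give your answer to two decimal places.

-5.68

Playing r = 15.2 the excellent restaurant receives 62.6 − 1.6 × 15.2 = 38.28.
Deviating to r = 0 yields 32.6 instead.
Gain from deviating: 32.6 − 38.28 = -5.68.
The gain is negative, so the excellent type's incentive-compatibility constraint is satisfied.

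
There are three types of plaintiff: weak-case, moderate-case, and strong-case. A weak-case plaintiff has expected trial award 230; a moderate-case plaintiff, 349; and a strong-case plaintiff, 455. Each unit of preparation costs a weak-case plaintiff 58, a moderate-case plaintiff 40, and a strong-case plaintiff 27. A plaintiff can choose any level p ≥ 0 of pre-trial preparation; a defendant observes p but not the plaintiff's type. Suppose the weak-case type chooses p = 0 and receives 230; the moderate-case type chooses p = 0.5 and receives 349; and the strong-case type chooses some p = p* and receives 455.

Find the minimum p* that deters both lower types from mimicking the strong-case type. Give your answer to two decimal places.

3.88

Weak-case type (on-path payoff 230) won't mimic when 230 ≥ 455 − 58·p*, i.e. p* ≥ 3.88.
Moderate-case type (on-path payoff 349 − 40×0.5 = 329) won't mimic when 329 ≥ 455 − 40·p*, i.e. p* ≥ 3.15.
Both must hold, so p* = max(3.88, 3.15) = 3.88. The weak-case type's constraint binds.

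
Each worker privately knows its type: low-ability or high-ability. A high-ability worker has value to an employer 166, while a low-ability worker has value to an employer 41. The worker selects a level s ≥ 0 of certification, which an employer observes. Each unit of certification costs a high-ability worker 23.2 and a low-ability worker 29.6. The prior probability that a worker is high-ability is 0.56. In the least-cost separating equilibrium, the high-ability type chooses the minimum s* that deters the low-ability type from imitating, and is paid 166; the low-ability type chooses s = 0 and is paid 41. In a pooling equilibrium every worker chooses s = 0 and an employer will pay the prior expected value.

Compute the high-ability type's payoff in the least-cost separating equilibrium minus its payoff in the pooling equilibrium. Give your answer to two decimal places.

-42.97

Least-cost separating signal: s* solves 41 = 166 − 29.6·s*, so s* = (166 − 41)/29.6 ≈ 4.2230.
High-ability type's separating payoff: 166 − 23.2 × s* = 166 − 23.2 × (166 − 41)/29.6 = 166 − 2900/29.6 ≈ 68.0270.
Pooling payoff: 0.56 × 166 + 0.44 × 41 = 111.
Difference: 68.0270 − 111 = -42.973, i.e. -42.97 to two decimal places.
The high-ability type would prefer the pooling outcome.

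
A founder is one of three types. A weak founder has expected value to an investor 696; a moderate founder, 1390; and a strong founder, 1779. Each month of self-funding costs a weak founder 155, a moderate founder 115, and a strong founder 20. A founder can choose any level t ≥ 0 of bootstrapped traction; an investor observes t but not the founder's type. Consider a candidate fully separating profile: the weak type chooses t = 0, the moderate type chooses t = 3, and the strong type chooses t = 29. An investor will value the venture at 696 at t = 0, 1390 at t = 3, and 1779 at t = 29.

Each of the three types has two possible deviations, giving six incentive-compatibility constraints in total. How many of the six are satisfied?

4

Moderate (own payoff 1390 − 115×3 = 1045): to t=0 gives 696 → no gain ✓; to t=29 gives 1779 − 115×29 = -1556 → no gain ✓.
Strong (own payoff 1779 − 20×29 = 1199): to t=0 gives 696 → no gain ✓; to t=3 gives 1390 − 20×3 = 1330 → profitable ✗.
Weak (own payoff 696): to t=3 gives 1390 − 155×3 = 925 → profitable ✗; to t=29 gives 1779 − 155×29 = -2716 → no gain ✓.
4 of the 6 constraints hold; not an equilibrium.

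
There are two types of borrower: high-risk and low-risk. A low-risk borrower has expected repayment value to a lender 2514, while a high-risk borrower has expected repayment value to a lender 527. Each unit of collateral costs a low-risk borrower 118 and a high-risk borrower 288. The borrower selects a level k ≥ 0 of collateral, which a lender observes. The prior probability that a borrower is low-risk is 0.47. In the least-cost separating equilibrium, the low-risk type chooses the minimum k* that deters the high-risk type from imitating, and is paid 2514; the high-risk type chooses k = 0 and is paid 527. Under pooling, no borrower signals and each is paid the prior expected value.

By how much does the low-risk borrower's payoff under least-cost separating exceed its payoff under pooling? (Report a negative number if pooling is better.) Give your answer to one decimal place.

239.0

Least-cost separating signal: k* solves 527 = 2514 − 288·k*, so k* = (2514 − 527)/288 ≈ 6.8993.
Low-risk type's separating payoff: 2514 − 118 × k* = 2514 − 118 × (2514 − 527)/288 = 2514 − 234466/288 ≈ 1699.882.
Pooling payoff: 0.47 × 2514 + 0.53 × 527 = 1460.89.
Difference: 1699.882 − 1460.89 = 238.992, i.e. 239.0 to one decimal place.
The low-risk type prefers to separate.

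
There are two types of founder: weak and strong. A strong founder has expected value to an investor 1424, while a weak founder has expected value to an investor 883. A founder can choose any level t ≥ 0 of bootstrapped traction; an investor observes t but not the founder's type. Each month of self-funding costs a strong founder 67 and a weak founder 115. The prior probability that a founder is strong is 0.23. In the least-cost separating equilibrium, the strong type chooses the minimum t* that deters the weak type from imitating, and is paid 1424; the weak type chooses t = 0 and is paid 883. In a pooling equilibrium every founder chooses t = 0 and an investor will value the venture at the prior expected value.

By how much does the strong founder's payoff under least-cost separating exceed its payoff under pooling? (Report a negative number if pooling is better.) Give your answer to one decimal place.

Least-cost separating signal: t* solves 883 = 1424 − 115·t*, so t* = (1424 − 883)/115 ≈ 4.7043.
Strong type's separating payoff: 1424 − 67 × t* = 1424 − 67 × (1424 − 883)/115 = 1424 − 36247/115 ≈ 1108.809.
Pooling payoff: 0.23 × 1424 + 0.77 × 883 = 1007.43.
Difference: 1108.809 − 1007.43 = 101.379, i.e. 101.4 to one decimal place.
The strong type prefers to separate.

101.4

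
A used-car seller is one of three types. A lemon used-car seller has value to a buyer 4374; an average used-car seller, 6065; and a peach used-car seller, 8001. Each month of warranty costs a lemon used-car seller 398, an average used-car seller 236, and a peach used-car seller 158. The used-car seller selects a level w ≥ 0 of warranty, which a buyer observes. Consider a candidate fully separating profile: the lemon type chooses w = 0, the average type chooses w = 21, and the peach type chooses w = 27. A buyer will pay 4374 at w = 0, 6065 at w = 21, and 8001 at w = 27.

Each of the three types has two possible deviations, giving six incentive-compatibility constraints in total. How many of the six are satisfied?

Lemon (own payoff 4374): to w=21 gives 6065 − 398×21 = -2293 → no gain ✓; to w=27 gives 8001 − 398×27 = -2745 → no gain ✓.
Peach (own payoff 8001 − 158×27 = 3735): to w=0 gives 4374 → profitable ✗; to w=21 gives 6065 − 158×21 = 2747 → no gain ✓.
Average (own payoff 6065 − 236×21 = 1109): to w=0 gives 4374 → profitable ✗; to w=27 gives 8001 − 236×27 = 1629 → profitable ✗.
3 of the 6 constraints hold; not an equilibrium.

3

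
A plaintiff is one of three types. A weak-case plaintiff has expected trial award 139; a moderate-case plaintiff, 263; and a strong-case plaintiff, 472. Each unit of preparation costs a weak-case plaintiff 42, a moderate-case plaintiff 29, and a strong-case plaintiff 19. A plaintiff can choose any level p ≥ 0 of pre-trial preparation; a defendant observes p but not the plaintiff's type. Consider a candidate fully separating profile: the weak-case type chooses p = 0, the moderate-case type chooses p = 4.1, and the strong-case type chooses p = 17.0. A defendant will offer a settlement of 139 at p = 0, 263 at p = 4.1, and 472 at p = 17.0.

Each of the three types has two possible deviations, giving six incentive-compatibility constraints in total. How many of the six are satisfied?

5

Weak-case (own payoff 139): to p=4.1 gives 263 − 42×4.1 = 90.8 → no gain ✓; to p=17.0 gives 472 − 42×17.0 = -242 → no gain ✓.
Moderate-case (own payoff 263 − 29×4.1 = 144.1): to p=0 gives 139 → no gain ✓; to p=17.0 gives 472 − 29×17.0 = -21 → no gain ✓.
Strong-case (own payoff 472 − 19×17.0 = 149): to p=0 gives 139 → no gain ✓; to p=4.1 gives 263 − 19×4.1 = 185.1 → profitable ✗.
5 of the 6 constraints hold; not an equilibrium.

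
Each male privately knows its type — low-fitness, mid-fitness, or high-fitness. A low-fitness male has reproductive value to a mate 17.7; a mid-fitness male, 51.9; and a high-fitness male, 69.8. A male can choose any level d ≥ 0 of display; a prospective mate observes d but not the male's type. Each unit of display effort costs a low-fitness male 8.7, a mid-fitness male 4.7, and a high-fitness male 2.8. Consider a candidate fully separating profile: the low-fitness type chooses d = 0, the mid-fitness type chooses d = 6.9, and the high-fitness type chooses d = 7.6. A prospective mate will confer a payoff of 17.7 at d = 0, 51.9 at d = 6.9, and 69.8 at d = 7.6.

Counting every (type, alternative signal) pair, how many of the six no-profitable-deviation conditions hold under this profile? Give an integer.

5

Low-fitness (own payoff 17.7): to d=6.9 gives 51.9 − 8.7×6.9 = -8.13 → no gain ✓; to d=7.6 gives 69.8 − 8.7×7.6 = 3.68 → no gain ✓.
High-fitness (own payoff 69.8 − 2.8×7.6 = 48.52): to d=0 gives 17.7 → no gain ✓; to d=6.9 gives 51.9 − 2.8×6.9 = 32.58 → no gain ✓.
Mid-fitness (own payoff 51.9 − 4.7×6.9 = 19.47): to d=0 gives 17.7 → no gain ✓; to d=7.6 gives 69.8 − 4.7×7.6 = 34.08 → profitable ✗.
5 of the 6 constraints hold; not an equilibrium.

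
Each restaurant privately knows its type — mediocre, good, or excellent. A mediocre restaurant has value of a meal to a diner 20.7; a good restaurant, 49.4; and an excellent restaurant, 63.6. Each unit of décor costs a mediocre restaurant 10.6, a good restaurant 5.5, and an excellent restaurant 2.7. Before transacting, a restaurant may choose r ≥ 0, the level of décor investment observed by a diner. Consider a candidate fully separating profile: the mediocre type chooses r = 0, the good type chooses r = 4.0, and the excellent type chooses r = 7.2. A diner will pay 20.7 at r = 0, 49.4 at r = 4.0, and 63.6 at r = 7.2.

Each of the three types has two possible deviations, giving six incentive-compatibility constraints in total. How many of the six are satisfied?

6

Good (own payoff 49.4 − 5.5×4.0 = 27.4): to r=0 gives 20.7 → no gain ✓; to r=7.2 gives 63.6 − 5.5×7.2 = 24 → no gain ✓.
Mediocre (own payoff 20.7): to r=4.0 gives 49.4 − 10.6×4.0 = 7 → no gain ✓; to r=7.2 gives 63.6 − 10.6×7.2 = -12.72 → no gain ✓.
Excellent (own payoff 63.6 − 2.7×7.2 = 44.16): to r=0 gives 20.7 → no gain ✓; to r=4.0 gives 49.4 − 2.7×4.0 = 38.6 → no gain ✓.
6 of the 6 constraints hold; this profile is a separating equilibrium.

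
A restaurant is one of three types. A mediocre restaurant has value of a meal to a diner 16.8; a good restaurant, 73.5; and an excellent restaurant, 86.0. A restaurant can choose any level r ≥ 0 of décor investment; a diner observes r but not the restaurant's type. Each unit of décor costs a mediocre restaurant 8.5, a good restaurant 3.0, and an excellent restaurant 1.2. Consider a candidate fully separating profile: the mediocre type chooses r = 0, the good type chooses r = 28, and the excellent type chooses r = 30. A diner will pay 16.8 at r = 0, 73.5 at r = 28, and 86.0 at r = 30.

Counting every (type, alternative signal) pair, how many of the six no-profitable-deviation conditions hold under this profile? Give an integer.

4

Good (own payoff 73.5 − 3.0×28 = -10.5): to r=0 gives 16.8 → profitable ✗; to r=30 gives 86.0 − 3.0×30 = -4 → profitable ✗.
Excellent (own payoff 86.0 − 1.2×30 = 50): to r=0 gives 16.8 → no gain ✓; to r=28 gives 73.5 − 1.2×28 = 39.9 → no gain ✓.
Mediocre (own payoff 16.8): to r=28 gives 73.5 − 8.5×28 = -164.5 → no gain ✓; to r=30 gives 86.0 − 8.5×30 = -169 → no gain ✓.
4 of the 6 constraints hold; not an equilibrium.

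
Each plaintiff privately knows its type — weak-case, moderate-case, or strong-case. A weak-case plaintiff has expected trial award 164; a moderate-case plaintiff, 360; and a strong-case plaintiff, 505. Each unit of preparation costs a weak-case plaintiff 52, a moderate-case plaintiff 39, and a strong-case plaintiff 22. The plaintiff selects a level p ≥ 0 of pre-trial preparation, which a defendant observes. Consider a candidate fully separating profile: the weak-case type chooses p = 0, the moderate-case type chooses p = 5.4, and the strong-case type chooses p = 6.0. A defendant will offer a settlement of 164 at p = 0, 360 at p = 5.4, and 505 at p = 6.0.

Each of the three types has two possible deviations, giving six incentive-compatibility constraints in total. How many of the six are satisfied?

Strong-case (own payoff 505 − 22×6.0 = 373): to p=0 gives 164 → no gain ✓; to p=5.4 gives 360 − 22×5.4 = 241.2 → no gain ✓.
Weak-case (own payoff 164): to p=5.4 gives 360 − 52×5.4 = 79.2 → no gain ✓; to p=6.0 gives 505 − 52×6.0 = 193 → profitable ✗.
Moderate-case (own payoff 360 − 39×5.4 = 149.4): to p=0 gives 164 → profitable ✗; to p=6.0 gives 505 − 39×6.0 = 271 → profitable ✗.
3 of the 6 constraints hold; not an equilibrium.

3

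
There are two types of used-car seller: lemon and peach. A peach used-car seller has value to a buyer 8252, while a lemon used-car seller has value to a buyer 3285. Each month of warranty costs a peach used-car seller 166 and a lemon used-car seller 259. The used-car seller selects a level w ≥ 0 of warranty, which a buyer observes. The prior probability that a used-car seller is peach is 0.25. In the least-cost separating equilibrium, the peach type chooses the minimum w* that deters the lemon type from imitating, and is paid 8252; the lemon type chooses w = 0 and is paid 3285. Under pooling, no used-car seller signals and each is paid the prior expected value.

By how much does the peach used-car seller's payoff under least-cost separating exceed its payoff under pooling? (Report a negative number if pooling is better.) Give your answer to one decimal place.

Least-cost separating signal: w* solves 3285 = 8252 − 259·w*, so w* = (8252 − 3285)/259 ≈ 19.1776.
Peach type's separating payoff: 8252 − 166 × w* = 8252 − 166 × (8252 − 3285)/259 = 8252 − 824522/259 ≈ 5068.517.
Pooling payoff: 0.25 × 8252 + 0.75 × 3285 = 4526.75.
Difference: 5068.517 − 4526.75 = 541.767, i.e. 541.8 to one decimal place.
The peach type prefers to separate.

541.8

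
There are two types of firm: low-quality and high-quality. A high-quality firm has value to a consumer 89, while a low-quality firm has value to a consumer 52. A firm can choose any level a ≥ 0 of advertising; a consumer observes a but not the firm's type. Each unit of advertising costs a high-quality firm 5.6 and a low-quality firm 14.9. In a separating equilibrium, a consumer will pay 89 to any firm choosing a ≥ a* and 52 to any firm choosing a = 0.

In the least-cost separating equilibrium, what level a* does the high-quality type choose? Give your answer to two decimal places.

2.48

A low-quality firm choosing a = 0 receives 52.
Imitating at a* instead would pay 89 at cost 14.9·a*, netting 89 − 14.9·a*.
Indifference: 52 = 89 − 14.9·a*, so a* = (89 − 52) / 14.9 ≈ 2.48.
This is the low-quality type's binding incentive-compatibility constraint; any a ≥ 2.48 sustains separation on that side.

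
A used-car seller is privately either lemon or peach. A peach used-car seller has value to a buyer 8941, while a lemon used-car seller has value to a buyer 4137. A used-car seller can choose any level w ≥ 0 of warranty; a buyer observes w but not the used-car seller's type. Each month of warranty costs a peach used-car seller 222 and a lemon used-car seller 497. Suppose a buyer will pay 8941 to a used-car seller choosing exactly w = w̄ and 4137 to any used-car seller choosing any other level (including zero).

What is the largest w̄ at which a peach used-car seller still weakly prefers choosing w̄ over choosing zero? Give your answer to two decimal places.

Choosing w̄ yields the peach type 8941 − 222·w̄; choosing zero yields 4137.
The peach type is indifferent at 8941 − 222·w̄ = 4137, i.e. w̄ = (8941 − 4137) / 222 ≈ 21.64.
For any w̄ above 21.64 the peach type would rather pool at zero, so separation collapses.

21.64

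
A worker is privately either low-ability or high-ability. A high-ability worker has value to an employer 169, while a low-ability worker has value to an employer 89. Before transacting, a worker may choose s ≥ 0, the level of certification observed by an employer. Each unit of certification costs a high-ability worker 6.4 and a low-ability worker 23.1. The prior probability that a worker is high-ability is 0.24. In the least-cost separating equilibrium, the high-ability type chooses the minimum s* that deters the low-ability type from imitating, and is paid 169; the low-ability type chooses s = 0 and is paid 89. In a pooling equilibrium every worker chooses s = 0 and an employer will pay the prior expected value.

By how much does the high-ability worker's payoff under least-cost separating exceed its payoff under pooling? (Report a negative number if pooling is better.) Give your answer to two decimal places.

38.64

Least-cost separating signal: s* solves 89 = 169 − 23.1·s*, so s* = (169 − 89)/23.1 ≈ 3.4632.
High-ability type's separating payoff: 169 − 6.4 × s* = 169 − 6.4 × (169 − 89)/23.1 = 169 − 512/23.1 ≈ 146.8355.
Pooling payoff: 0.24 × 169 + 0.76 × 89 = 108.2.
Difference: 146.8355 − 108.2 = 38.6355, i.e. 38.64 to two decimal places.
The high-ability type prefers to separate.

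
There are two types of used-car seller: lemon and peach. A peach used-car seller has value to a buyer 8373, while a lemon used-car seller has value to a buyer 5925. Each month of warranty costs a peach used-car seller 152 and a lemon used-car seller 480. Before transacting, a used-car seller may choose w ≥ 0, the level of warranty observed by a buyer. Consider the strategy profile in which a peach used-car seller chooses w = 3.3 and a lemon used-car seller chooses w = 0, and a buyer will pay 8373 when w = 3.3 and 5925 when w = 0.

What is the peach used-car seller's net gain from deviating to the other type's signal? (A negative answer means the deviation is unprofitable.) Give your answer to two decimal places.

Playing w = 3.3 the peach used-car seller receives 8373 − 152 × 3.3 = 7871.4.
Deviating to w = 0 yields 5925 instead.
Gain from deviating: 5925 − 7871.4 = -1946.40.
The gain is negative, so the peach type's incentive-compatibility constraint is satisfied.

-1946.40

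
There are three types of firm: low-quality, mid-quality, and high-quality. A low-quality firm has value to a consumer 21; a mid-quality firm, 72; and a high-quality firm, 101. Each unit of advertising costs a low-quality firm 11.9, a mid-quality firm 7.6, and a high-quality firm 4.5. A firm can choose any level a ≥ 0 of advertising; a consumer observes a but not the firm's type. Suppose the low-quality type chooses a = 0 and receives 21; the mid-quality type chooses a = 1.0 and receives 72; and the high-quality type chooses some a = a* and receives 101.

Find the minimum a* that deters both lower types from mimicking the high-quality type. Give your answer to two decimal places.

Low-quality type (on-path payoff 21) won't mimic when 21 ≥ 101 − 11.9·a*, i.e. a* ≥ 6.72.
Mid-quality type (on-path payoff 72 − 7.6×1.0 = 64.4) won't mimic when 64.4 ≥ 101 − 7.6·a*, i.e. a* ≥ 4.82.
Both must hold, so a* = max(6.72, 4.82) = 6.72. The low-quality type's constraint binds.

6.72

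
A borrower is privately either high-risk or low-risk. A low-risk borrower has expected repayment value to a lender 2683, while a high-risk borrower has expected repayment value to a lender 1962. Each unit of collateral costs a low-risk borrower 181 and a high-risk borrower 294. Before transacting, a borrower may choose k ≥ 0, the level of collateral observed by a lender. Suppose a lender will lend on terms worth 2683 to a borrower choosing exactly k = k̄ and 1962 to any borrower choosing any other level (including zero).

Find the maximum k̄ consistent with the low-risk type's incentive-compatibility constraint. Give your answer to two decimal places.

3.98

Choosing k̄ yields the low-risk type 2683 − 181·k̄; choosing zero yields 1962.
The low-risk type is indifferent at 2683 − 181·k̄ = 1962, i.e. k̄ = (2683 − 1962) / 181 ≈ 3.98.
For any k̄ above 3.98 the low-risk type would rather pool at zero, so separation collapses.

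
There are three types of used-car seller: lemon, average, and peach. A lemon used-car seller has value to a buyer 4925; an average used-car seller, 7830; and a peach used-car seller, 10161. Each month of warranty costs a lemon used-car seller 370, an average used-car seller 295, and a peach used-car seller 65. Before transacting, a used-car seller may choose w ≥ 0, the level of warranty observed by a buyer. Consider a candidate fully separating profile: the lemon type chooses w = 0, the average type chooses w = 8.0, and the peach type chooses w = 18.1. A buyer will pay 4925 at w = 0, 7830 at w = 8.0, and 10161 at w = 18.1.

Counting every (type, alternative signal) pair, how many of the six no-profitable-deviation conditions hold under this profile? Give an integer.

Average (own payoff 7830 − 295×8.0 = 5470): to w=0 gives 4925 → no gain ✓; to w=18.1 gives 10161 − 295×18.1 = 4821.5 → no gain ✓.
Lemon (own payoff 4925): to w=8.0 gives 7830 − 370×8.0 = 4870 → no gain ✓; to w=18.1 gives 10161 − 370×18.1 = 3464 → no gain ✓.
Peach (own payoff 10161 − 65×18.1 = 8984.5): to w=0 gives 4925 → no gain ✓; to w=8.0 gives 7830 − 65×8.0 = 7310 → no gain ✓.
6 of the 6 constraints hold; this profile is a separating equilibrium.

6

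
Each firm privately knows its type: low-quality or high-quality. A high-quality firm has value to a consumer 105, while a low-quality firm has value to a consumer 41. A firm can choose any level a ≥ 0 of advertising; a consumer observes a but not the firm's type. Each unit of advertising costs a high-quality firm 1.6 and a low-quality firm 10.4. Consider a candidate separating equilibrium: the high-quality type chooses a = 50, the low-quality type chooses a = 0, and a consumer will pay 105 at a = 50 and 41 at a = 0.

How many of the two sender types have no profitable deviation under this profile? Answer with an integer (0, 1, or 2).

Low-quality type: stay at 0 → 41; mimic → 105 − 10.4 × 50 = -415. IC holds (41 ≥ -415).
High-quality type: signal → 105 − 1.6 × 50 = 25; deviate to 0 → 41. IC fails (25 < 41).
1 of 2 constraints hold, so this profile is not an equilibrium.

1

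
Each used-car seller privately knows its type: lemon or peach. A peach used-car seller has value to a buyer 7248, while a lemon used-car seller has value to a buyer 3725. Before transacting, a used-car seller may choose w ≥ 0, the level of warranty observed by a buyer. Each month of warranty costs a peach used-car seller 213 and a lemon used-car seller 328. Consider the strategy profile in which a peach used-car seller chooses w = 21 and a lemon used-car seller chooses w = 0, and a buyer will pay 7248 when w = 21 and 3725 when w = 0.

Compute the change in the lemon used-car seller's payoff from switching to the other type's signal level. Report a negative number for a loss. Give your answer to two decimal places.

Playing w = 0 the lemon used-car seller receives 3725.
Deviating to w = 21 brings payment 7248 at cost 328 × 21 = 6888, netting 360.
Gain from deviating: 360 − 3725 = -3365.00.
The gain is negative, so the lemon type's incentive-compatibility constraint is satisfied.

-3365.00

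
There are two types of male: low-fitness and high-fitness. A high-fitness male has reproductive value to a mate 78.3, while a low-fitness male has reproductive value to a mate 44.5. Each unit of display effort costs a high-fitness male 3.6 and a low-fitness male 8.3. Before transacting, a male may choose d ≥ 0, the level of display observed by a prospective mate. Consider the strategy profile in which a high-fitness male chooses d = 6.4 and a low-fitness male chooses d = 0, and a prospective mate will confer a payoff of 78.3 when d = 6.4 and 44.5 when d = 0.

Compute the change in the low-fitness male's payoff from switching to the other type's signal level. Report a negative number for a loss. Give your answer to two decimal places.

Playing d = 0 the low-fitness male receives 44.5.
Deviating to d = 6.4 brings payment 78.3 at cost 8.3 × 6.4 = 53.12, netting 25.18.
Gain from deviating: 25.18 − 44.5 = -19.32.
The gain is negative, so the low-fitness type's incentive-compatibility constraint is satisfied.

-19.32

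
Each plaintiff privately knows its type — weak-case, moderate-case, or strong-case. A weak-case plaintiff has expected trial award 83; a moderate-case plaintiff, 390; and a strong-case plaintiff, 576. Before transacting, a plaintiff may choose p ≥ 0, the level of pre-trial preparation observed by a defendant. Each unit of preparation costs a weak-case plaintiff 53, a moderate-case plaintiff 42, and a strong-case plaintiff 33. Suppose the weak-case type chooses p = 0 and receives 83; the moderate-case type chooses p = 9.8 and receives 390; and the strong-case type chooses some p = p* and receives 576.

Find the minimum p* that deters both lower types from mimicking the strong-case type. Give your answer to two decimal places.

14.23

Moderate-case type (on-path payoff 390 − 42×9.8 = -21.6) won't mimic when -21.6 ≥ 576 − 42·p*, i.e. p* ≥ 14.23.
Weak-case type (on-path payoff 83) won't mimic when 83 ≥ 576 − 53·p*, i.e. p* ≥ 9.30.
Both must hold, so p* = max(9.30, 14.23) = 14.23. The moderate-case type's constraint binds.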